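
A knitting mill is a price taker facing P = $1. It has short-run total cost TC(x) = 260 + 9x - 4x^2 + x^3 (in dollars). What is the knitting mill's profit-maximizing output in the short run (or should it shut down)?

From TC, MC = TC'(x) = 9 - 8x + 3x^2 and AVC = VC/x = 9 - 4x + x^2.
AVC is minimized where dAVC/dx = -4 + 2x = 0, at x = 2; min AVC = 9 - 4·2 + 2^2 = $5.
With P < min AVC ($1 < $5), every unit sold adds to the loss.
Shutting down limits the loss to fixed cost, $260.

Shut down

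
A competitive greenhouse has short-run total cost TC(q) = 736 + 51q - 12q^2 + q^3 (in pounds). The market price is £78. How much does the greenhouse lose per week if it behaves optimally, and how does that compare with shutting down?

AVC = 51 - 12q + q^2 has its minimum £15 at q = 6; price £78 clears that bar, so the firm operates.
MC = 51 - 24q + 3q^2. Setting P = MC and taking the root on the rising branch gives q* = 9.
TR = 78·9 = 702. TC = 736 + 216 = 952. Profit = 702 − 952 = -£250.
Shutting down would mean losing the fixed cost of £736, so operating at a loss of £250 is better by £486.

Profit = -£250 at q = 9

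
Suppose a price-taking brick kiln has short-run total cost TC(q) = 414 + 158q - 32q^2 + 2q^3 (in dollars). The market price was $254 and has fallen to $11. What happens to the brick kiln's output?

Output falls from 12 to 0 (the firm shuts down)

AVC = 158 - 32q + 2q^2, minimized at q = 8 where min AVC = $30. MC = 158 - 64q + 6q^2.
At P = $254 ≥ min AVC, set P = MC on the rising branch: q = 12.
At P = $11 < min AVC = $30, price no longer covers variable cost at any output, so the firm shuts down: q = 0.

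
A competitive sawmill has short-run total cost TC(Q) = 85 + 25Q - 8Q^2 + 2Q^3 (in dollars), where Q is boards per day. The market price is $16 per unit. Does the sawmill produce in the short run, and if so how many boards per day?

Strip out fixed cost: VC = 25Q - 8Q^2 + 2Q^3. Then AVC = 25 - 8Q + 2Q^2 and MC = 25 - 16Q + 6Q^2.
AVC is minimized where dAVC/dQ = -8 + 4Q = 0, at Q = 2; min AVC = 25 - 8·2 + 2·2^2 = $17.
With P < min AVC ($16 < $17), every unit sold adds to the loss.
Best response: produce nothing and absorb the $85 fixed cost.

Shut down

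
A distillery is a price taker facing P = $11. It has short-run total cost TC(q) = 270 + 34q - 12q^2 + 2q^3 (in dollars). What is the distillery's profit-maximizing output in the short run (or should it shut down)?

Strip out fixed cost: VC = 34q - 12q^2 + 2q^3. Then AVC = 34 - 12q + 2q^2 and MC = 34 - 24q + 6q^2.
The AVC parabola has its vertex at q = 12/4 = 3, where AVC = 34 - 12·3 + 2·3^2 = $16.
P = $11 lies below min AVC = $16; no output level covers variable cost.
The firm minimizes its loss by shutting down and losing only its fixed cost of $270.

Shut down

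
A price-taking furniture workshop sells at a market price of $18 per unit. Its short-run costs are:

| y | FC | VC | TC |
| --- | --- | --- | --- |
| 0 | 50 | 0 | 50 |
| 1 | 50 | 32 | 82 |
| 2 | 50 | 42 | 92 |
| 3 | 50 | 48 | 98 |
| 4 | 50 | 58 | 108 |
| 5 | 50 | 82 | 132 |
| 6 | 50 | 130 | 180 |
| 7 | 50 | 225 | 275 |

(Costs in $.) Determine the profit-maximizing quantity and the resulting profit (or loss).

y = 4; profit = -$36

Compute π = P·y − TC at each output: y=0: -50; y=1: -64; y=2: -56; y=3: -44; y=4: -36; y=5: -42; y=6: -72; y=7: -149.
Profit is maximized at y = 4. AVC there is 58/4 = $14.50 ≤ P, so producing beats shutting down (which would give -$50).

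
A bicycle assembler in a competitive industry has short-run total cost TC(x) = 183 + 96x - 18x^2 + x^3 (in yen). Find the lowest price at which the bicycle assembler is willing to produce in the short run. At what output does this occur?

The firm shuts down when price falls below the minimum of average variable cost. AVC = VC/x = 96 - 18x + x^2.
dAVC/dx = -18 + 2x = 0 gives x = 9. min AVC = 96 - 18·9 + 9^2 = 15.
So the shutdown price is ¥15.

¥15 per unit, at x = 9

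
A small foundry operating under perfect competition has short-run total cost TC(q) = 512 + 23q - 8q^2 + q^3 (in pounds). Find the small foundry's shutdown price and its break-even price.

Shutdown price = £7; break-even price = £87

AVC = 23 - 8q + q^2; minimized at q = 4, giving min AVC = £7. That is the shutdown price.
ATC = 512/q + 23 - 8q + q^2. Setting dATC/dq = −512/q^2 − 8 + 2q = 0 gives q = 8 (since 2·8^3 − 8·8^2 = 512).
min ATC = 512/8 + 23 − 8·8 + 8^2 = £87. That is the break-even price.
Between these two prices the firm operates at a loss; above £87 it earns a profit.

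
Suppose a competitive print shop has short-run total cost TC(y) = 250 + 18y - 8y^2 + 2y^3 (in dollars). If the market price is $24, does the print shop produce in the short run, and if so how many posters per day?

Strip out fixed cost: VC = 18y - 8y^2 + 2y^3. Then AVC = 18 - 8y + 2y^2 and MC = 18 - 16y + 6y^2.
AVC hits its minimum where MC = AVC, at y = 2, giving min AVC = 18 - 8·2 + 2·2^2 = $10.
Because $24 ≥ $10, revenue can cover variable cost; the firm operates.
Set P = MC: 24 = 18 - 16y + 6y^2 → -6 - 16y + 6y^2 = 0. The roots are y = -1/3 and y = 3; the profit-maximizing output is on the rising part of MC, so y* = 3.
Check: AVC at y = 3 is $12 ≤ P, so revenue covers variable cost.
Profit = P·y − TC = 24·3 − 286 = -$214, a loss, but smaller than the $250 fixed cost the firm would lose by shutting down.

Produce at y = 3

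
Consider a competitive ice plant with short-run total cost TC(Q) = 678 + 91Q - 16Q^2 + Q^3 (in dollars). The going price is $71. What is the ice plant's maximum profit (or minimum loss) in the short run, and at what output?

AVC = 91 - 16Q + Q^2; min AVC = $27 at Q = 8. Since P = $71 ≥ min AVC, the firm produces.
MC = 91 - 32Q + 3Q^2. Setting P = MC and taking the root on the rising branch gives Q* = 10.
TR = 71·10 = 710. TC = 678 + 310 = 988. Profit = 710 − 988 = -$278.
By producing, the firm covers all variable cost plus $400 of fixed cost; shutting down would lose the full $678.

Profit = -$278 at Q = 10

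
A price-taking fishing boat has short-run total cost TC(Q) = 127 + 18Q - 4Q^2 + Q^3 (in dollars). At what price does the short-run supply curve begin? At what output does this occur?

$14 per unit, at Q = 2

Short-run supply begins at min AVC. From VC = 18Q - 4Q^2 + Q^3, AVC = 18 - 4Q + Q^2.
dAVC/dQ = -4 + 2Q = 0 gives Q = 2. min AVC = 18 - 4·2 + 2^2 = 14.
For P < $14 the firm produces nothing.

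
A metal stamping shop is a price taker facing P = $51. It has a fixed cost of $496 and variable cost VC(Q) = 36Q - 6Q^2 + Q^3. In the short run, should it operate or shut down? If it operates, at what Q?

Variable cost is VC = 36Q - 6Q^2 + Q^3, so AVC = VC/Q = 36 - 6Q + Q^2 and MC = dTC/dQ = 36 - 12Q + 3Q^2.
The AVC parabola has its vertex at Q = 6/2 = 3, where AVC = 36 - 6·3 + 3^2 = $27.
Because $51 ≥ $27, revenue can cover variable cost; the firm operates.
Solving P = MC: -15 - 12Q + 3Q^2 = 0 ⇒ Q = -1 or 5. On the upward-sloping branch, Q* = 5.
Check: AVC at Q = 5 is $31 ≤ P, so revenue covers variable cost.
Profit = P·Q − TC = 51·5 − 651 = -$396, a loss, but smaller than the $496 fixed cost the firm would lose by shutting down.

Produce at Q = 5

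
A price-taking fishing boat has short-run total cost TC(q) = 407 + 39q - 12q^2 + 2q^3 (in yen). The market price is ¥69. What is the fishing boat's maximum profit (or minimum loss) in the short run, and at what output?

AVC = 39 - 12q + 2q^2 has its minimum ¥21 at q = 3; price ¥69 clears that bar, so the firm operates.
With MC = 39 - 24q + 6q^2, P = MC on the upward-sloping part at q* = 5.
TR = 69·5 = 345. TC = 407 + 145 = 552. Profit = 345 − 552 = -¥207.
That loss of ¥207 beats the ¥407 the firm would lose by shutting down; producing recovers ¥200 of fixed cost.

Profit = -¥207 at q = 5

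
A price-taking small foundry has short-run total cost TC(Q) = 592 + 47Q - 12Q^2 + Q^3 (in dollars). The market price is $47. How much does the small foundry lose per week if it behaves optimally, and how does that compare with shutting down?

Profit = -$336 at Q = 8

AVC = 47 - 12Q + Q^2 has its minimum $11 at Q = 6; price $47 clears that bar, so the firm operates.
With MC = 47 - 24Q + 3Q^2, P = MC on the upward-sloping part at Q* = 8.
TR = 47·8 = 376. TC = 592 + 120 = 712. Profit = 376 − 712 = -$336.
Shutting down would mean losing the fixed cost of $592, so operating at a loss of $336 is better by $256.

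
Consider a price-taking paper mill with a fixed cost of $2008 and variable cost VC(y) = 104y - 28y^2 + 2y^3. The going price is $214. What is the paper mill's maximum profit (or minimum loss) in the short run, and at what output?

AVC = 104 - 28y + 2y^2 has its minimum $6 at y = 7; price $214 clears that bar, so the firm operates.
MC = 104 - 56y + 6y^2. Setting P = MC and taking the root on the rising branch gives y* = 11.
TR = 214·11 = 2354. TC = 2008 + 418 = 2426. Profit = 2354 − 2426 = -$72.
By producing, the firm covers all variable cost plus $1936 of fixed cost; shutting down would lose the full $2008.

Profit = -$72 at y = 11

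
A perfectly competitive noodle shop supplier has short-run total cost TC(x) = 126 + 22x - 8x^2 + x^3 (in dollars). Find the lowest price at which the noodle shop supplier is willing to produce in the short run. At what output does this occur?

$6 per unit, at x = 4

The firm shuts down when price falls below the minimum of average variable cost. AVC = VC/x = 22 - 8x + x^2.
At the minimum of AVC, MC = AVC. MC = 22 - 16x + 3x^2; setting MC = AVC gives 2x^2 - 8x = 0, so x = 4. min AVC = 6.
For P < $6 the firm produces nothing.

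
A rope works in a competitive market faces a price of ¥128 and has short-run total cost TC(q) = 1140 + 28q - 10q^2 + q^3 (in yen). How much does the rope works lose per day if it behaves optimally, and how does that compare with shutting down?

AVC = 28 - 10q + q^2; min AVC = ¥3 at q = 5. Since P = ¥128 ≥ min AVC, the firm produces.
With MC = 28 - 20q + 3q^2, P = MC on the upward-sloping part at q* = 10.
TR = 128·10 = 1280. TC = 1140 + 280 = 1420. Profit = 1280 − 1420 = -¥140.
That loss of ¥140 beats the ¥1140 the firm would lose by shutting down; producing recovers ¥1000 of fixed cost.

Profit = -¥140 at q = 10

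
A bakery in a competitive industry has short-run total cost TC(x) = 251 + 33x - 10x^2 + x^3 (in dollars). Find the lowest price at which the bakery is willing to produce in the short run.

$8 per unit

Short-run supply begins at min AVC. From VC = 33x - 10x^2 + x^3, AVC = 33 - 10x + x^2.
dAVC/dx = -10 + 2x = 0 gives x = 5. min AVC = 33 - 10·5 + 5^2 = 8.
The firm shuts down for any P below $8.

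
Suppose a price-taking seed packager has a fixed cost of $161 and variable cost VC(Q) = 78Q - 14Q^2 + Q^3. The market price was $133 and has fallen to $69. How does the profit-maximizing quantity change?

AVC = 78 - 14Q + Q^2, minimized at Q = 7 where min AVC = $29. MC = 78 - 28Q + 3Q^2.
At P = $133 ≥ min AVC, set P = MC on the rising branch: Q = 11.
At P = $69 ≥ min AVC, set P = MC: Q = 9. The firm stays open but cuts output.

Output falls from 11 to 9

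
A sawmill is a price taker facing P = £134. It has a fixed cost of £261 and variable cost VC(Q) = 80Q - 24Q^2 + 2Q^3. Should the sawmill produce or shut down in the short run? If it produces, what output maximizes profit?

Strip out fixed cost: VC = 80Q - 24Q^2 + 2Q^3. Then AVC = 80 - 24Q + 2Q^2 and MC = 80 - 48Q + 6Q^2.
AVC hits its minimum where MC = AVC, at Q = 6, giving min AVC = 80 - 24·6 + 2·6^2 = £8.
Since P = £134 ≥ min AVC = £8, price covers variable cost and the firm should produce.
P = MC gives -54 - 48Q + 6Q^2 = 0, with roots -1 and 9. Take the larger (rising MC): Q* = 9.
Check: AVC at Q = 9 is £26 ≤ P, so revenue covers variable cost.
Profit = P·Q − TC = 134·9 − 495 = £711.

Produce at Q = 9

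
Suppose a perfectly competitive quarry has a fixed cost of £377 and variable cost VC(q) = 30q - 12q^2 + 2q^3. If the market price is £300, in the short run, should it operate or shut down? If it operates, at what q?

Strip out fixed cost: VC = 30q - 12q^2 + 2q^3. Then AVC = 30 - 12q + 2q^2 and MC = 30 - 24q + 6q^2.
AVC hits its minimum where MC = AVC, at q = 3, giving min AVC = 30 - 12·3 + 2·3^2 = £12.
Because £300 ≥ £12, revenue can cover variable cost; the firm operates.
P = MC gives -270 - 24q + 6q^2 = 0, with roots -5 and 9. Take the larger (rising MC): q* = 9.
Check: AVC at q = 9 is £84 ≤ P, so revenue covers variable cost.
Profit = P·q − TC = 300·9 − 1133 = £1567.

Produce at q = 9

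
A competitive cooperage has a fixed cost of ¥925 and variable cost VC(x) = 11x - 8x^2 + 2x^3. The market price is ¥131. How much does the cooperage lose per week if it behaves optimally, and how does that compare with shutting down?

Profit = -¥349 at x = 6

AVC = 11 - 8x + 2x^2 has its minimum ¥3 at x = 2; price ¥131 clears that bar, so the firm operates.
With MC = 11 - 16x + 6x^2, P = MC on the upward-sloping part at x* = 6.
TR = 131·6 = 786. TC = 925 + 210 = 1135. Profit = 786 − 1135 = -¥349.
That loss of ¥349 beats the ¥925 the firm would lose by shutting down; producing recovers ¥576 of fixed cost.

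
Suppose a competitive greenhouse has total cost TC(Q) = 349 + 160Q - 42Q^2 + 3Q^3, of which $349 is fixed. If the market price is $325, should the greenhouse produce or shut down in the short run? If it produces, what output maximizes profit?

From TC, MC = TC'(Q) = 160 - 84Q + 9Q^2 and AVC = VC/Q = 160 - 42Q + 3Q^2.
AVC is minimized where dAVC/dQ = -42 + 6Q = 0, at Q = 7; min AVC = 160 - 42·7 + 3·7^2 = $13.
P = $325 exceeds min AVC = $13, so the firm stays open.
Set P = MC: 325 = 160 - 84Q + 9Q^2 → -165 - 84Q + 9Q^2 = 0. The roots are Q = -5/3 and Q = 11; the profit-maximizing output is on the rising part of MC, so Q* = 11.
Check: AVC at Q = 11 is $61 ≤ P, so revenue covers variable cost.
Profit = P·Q − TC = 325·11 − 1020 = $2555.

Produce at Q = 11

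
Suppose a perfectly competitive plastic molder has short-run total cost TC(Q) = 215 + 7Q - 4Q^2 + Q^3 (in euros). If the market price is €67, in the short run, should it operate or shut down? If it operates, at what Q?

Variable cost is VC = 7Q - 4Q^2 + Q^3, so AVC = VC/Q = 7 - 4Q + Q^2 and MC = dTC/dQ = 7 - 8Q + 3Q^2.
AVC is minimized where dAVC/dQ = -4 + 2Q = 0, at Q = 2; min AVC = 7 - 4·2 + 2^2 = €3.
Because €67 ≥ €3, revenue can cover variable cost; the firm operates.
P = MC gives -60 - 8Q + 3Q^2 = 0, with roots -10/3 and 6. Take the larger (rising MC): Q* = 6.
Check: AVC at Q = 6 is €19 ≤ P, so revenue covers variable cost.
Profit = P·Q − TC = 67·6 − 329 = €73.

Produce at Q = 6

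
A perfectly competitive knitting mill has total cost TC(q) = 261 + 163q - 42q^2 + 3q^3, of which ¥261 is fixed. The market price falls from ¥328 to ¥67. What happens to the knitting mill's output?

MC = 163 - 84q + 9q^2; the shutdown threshold is min AVC = ¥16 (at q = 7).
At P = ¥328 ≥ min AVC, set P = MC on the rising branch: q = 11.
At P = ¥67 ≥ min AVC, set P = MC: q = 8. The firm stays open but cuts output.

Output falls from 11 to 8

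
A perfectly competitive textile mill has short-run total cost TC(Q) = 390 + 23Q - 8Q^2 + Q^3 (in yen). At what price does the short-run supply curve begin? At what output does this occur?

¥7 per unit, at Q = 4

The firm shuts down when price falls below the minimum of average variable cost. AVC = VC/Q = 23 - 8Q + Q^2.
At the minimum of AVC, MC = AVC. MC = 23 - 16Q + 3Q^2; setting MC = AVC gives 2Q^2 - 8Q = 0, so Q = 4. min AVC = 7.
The firm shuts down for any P below ¥7.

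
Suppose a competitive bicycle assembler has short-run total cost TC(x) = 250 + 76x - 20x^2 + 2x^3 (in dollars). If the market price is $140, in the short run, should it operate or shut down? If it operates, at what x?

Variable cost is VC = 76x - 20x^2 + 2x^3, so AVC = VC/x = 76 - 20x + 2x^2 and MC = dTC/dx = 76 - 40x + 6x^2.
AVC hits its minimum where MC = AVC, at x = 5, giving min AVC = 76 - 20·5 + 2·5^2 = $26.
P = $140 exceeds min AVC = $26, so the firm stays open.
Solving P = MC: -64 - 40x + 6x^2 = 0 ⇒ x = -4/3 or 8. On the upward-sloping branch, x* = 8.
Check: AVC at x = 8 is $44 ≤ P, so revenue covers variable cost.
Profit = P·x − TC = 140·8 − 602 = $518.

Produce at x = 8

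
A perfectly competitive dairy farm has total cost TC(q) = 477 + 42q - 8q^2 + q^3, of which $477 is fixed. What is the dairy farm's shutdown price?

Short-run supply begins at min AVC. From VC = 42q - 8q^2 + q^3, AVC = 42 - 8q + q^2.
dAVC/dq = -8 + 2q = 0 gives q = 4. min AVC = 42 - 8·4 + 4^2 = 26.
For P < $26 the firm produces nothing.

$26 per unit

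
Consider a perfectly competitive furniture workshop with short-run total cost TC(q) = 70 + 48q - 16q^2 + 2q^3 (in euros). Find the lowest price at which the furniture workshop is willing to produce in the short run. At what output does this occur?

€16 per unit, at q = 4

The shutdown price is the minimum of AVC. VC = 48q - 16q^2 + 2q^3, so AVC = 48 - 16q + 2q^2.
dAVC/dq = -16 + 4q = 0 gives q = 4. min AVC = 48 - 16·4 + 2·4^2 = 16.
For P < €16 the firm produces nothing.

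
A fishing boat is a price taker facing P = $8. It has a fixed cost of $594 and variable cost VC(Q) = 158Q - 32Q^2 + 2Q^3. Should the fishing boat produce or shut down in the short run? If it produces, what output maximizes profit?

Variable cost is VC = 158Q - 32Q^2 + 2Q^3, so AVC = VC/Q = 158 - 32Q + 2Q^2 and MC = dTC/dQ = 158 - 64Q + 6Q^2.
AVC is minimized where dAVC/dQ = -32 + 4Q = 0, at Q = 8; min AVC = 158 - 32·8 + 2·8^2 = $30.
Since P = $8 < min AVC = $30, price fails to cover variable cost at any output.
The firm minimizes its loss by shutting down and losing only its fixed cost of $594.

Shut down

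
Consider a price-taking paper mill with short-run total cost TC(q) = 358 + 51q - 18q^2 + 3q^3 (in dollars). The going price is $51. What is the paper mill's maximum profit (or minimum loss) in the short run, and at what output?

AVC = 51 - 18q + 3q^2 has its minimum $24 at q = 3; price $51 clears that bar, so the firm operates.
MC = 51 - 36q + 9q^2. Setting P = MC and taking the root on the rising branch gives q* = 4.
TR = 51·4 = 204. TC = 358 + 108 = 466. Profit = 204 − 466 = -$262.
Shutting down would mean losing the fixed cost of $358, so operating at a loss of $262 is better by $96.

Profit = -$262 at q = 4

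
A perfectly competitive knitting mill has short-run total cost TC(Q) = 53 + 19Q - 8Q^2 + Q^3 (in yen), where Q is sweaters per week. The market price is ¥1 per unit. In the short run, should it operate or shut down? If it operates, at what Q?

Variable cost is VC = 19Q - 8Q^2 + Q^3, so AVC = VC/Q = 19 - 8Q + Q^2 and MC = dTC/dQ = 19 - 16Q + 3Q^2.
AVC hits its minimum where MC = AVC, at Q = 4, giving min AVC = 19 - 8·4 + 4^2 = ¥3.
P = ¥1 lies below min AVC = ¥3; no output level covers variable cost.
Best response: produce nothing and absorb the ¥53 fixed cost.

Shut down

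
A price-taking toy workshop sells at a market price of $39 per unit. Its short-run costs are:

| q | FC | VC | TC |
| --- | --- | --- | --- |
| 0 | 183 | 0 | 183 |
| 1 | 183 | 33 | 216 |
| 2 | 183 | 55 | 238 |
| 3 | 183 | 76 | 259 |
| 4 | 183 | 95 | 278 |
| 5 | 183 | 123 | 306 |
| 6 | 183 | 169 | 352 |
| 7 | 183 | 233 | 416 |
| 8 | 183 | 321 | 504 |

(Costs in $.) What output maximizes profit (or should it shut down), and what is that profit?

q = 5; profit = -$111

Profit at each row (π = 39q − TC): q=0: -183; q=1: -177; q=2: -160; q=3: -142; q=4: -122; q=5: -111; q=6: -118; q=7: -143; q=8: -192.
Profit is maximized at q = 5. AVC there is 123/5 = $24.60 ≤ P, so producing beats shutting down (which would give -$183).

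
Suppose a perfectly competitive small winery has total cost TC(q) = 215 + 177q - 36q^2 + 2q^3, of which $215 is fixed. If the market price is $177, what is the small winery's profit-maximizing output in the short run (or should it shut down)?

Strip out fixed cost: VC = 177q - 36q^2 + 2q^3. Then AVC = 177 - 36q + 2q^2 and MC = 177 - 72q + 6q^2.
The AVC parabola has its vertex at q = 36/4 = 9, where AVC = 177 - 36·9 + 2·9^2 = $15.
P = $177 exceeds min AVC = $15, so the firm stays open.
Set P = MC: 177 = 177 - 72q + 6q^2 → -72q + 6q^2 = 0. The roots are q = 0 and q = 12; the profit-maximizing output is on the rising part of MC, so q* = 12.
Check: AVC at q = 12 is $33 ≤ P, so revenue covers variable cost.
Profit = P·q − TC = 177·12 − 611 = $1513.

Produce at q = 12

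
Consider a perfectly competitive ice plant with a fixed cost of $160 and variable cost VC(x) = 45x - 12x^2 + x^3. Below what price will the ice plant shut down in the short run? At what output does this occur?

The shutdown price is the minimum of AVC. VC = 45x - 12x^2 + x^3, so AVC = 45 - 12x + x^2.
At the minimum of AVC, MC = AVC. MC = 45 - 24x + 3x^2; setting MC = AVC gives 2x^2 - 12x = 0, so x = 6. min AVC = 9.
For P < $9 the firm produces nothing.

$9 per unit, at x = 6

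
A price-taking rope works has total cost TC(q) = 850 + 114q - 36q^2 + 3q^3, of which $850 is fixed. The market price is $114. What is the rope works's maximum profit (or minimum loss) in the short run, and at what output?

AVC = 114 - 36q + 3q^2; min AVC = $6 at q = 6. Since P = $114 ≥ min AVC, the firm produces.
With MC = 114 - 72q + 9q^2, P = MC on the upward-sloping part at q* = 8.
TR = 114·8 = 912. TC = 850 + 144 = 994. Profit = 912 − 994 = -$82.
Shutting down would mean losing the fixed cost of $850, so operating at a loss of $82 is better by $768.

Profit = -$82 at q = 8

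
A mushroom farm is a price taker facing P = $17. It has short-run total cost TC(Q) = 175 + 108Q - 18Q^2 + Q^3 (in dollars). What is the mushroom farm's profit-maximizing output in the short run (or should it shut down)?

Shut down

Strip out fixed cost: VC = 108Q - 18Q^2 + Q^3. Then AVC = 108 - 18Q + Q^2 and MC = 108 - 36Q + 3Q^2.
AVC hits its minimum where MC = AVC, at Q = 9, giving min AVC = 108 - 18·9 + 9^2 = $27.
Since P = $17 < min AVC = $27, price fails to cover variable cost at any output.
The firm minimizes its loss by shutting down and losing only its fixed cost of $175.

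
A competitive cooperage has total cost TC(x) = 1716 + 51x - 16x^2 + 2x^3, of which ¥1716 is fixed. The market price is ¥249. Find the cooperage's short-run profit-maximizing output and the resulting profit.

Profit = -¥96 at x = 9

AVC = 51 - 16x + 2x^2 has its minimum ¥19 at x = 4; price ¥249 clears that bar, so the firm operates.
With MC = 51 - 32x + 6x^2, P = MC on the upward-sloping part at x* = 9.
TR = 249·9 = 2241. TC = 1716 + 621 = 2337. Profit = 2241 − 2337 = -¥96.
Shutting down would mean losing the fixed cost of ¥1716, so operating at a loss of ¥96 is better by ¥1620.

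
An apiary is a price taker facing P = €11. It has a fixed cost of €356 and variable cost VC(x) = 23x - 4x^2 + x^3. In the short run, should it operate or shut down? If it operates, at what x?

Strip out fixed cost: VC = 23x - 4x^2 + x^3. Then AVC = 23 - 4x + x^2 and MC = 23 - 8x + 3x^2.
AVC hits its minimum where MC = AVC, at x = 2, giving min AVC = 23 - 4·2 + 2^2 = €19.
Since P = €11 < min AVC = €19, price fails to cover variable cost at any output.
Best response: produce nothing and absorb the €356 fixed cost.

Shut down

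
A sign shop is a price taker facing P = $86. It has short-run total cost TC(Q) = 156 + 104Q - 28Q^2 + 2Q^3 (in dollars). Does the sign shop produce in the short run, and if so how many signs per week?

From TC, MC = TC'(Q) = 104 - 56Q + 6Q^2 and AVC = VC/Q = 104 - 28Q + 2Q^2.
AVC hits its minimum where MC = AVC, at Q = 7, giving min AVC = 104 - 28·7 + 2·7^2 = $6.
P = $86 exceeds min AVC = $6, so the firm stays open.
P = MC gives 18 - 56Q + 6Q^2 = 0, with roots 1/3 and 9. Take the larger (rising MC): Q* = 9.
Check: AVC at Q = 9 is $14 ≤ P, so revenue covers variable cost.
Profit = P·Q − TC = 86·9 − 282 = $492.

Produce at Q = 9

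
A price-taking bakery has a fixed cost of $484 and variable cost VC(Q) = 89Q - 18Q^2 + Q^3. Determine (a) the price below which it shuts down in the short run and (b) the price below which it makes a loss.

Shutdown price = $8; break-even price = $56

Shutdown price = min AVC. AVC = 89 - 18Q + Q^2, with vertex at Q = 9 and minimum $8.
ATC = 484/Q + 89 - 18Q + Q^2. Setting dATC/dQ = −484/Q^2 − 18 + 2Q = 0 gives Q = 11 (since 2·11^3 − 18·11^2 = 484).
min ATC = 484/11 + 89 − 18·11 + 11^2 = $56. That is the break-even price.
For $8 ≤ P < $56 the firm produces at a loss; below $8 it shuts down.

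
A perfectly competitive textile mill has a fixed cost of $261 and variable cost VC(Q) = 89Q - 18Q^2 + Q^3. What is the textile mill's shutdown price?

$8 per unit

The firm shuts down when price falls below the minimum of average variable cost. AVC = VC/Q = 89 - 18Q + Q^2.
dAVC/dQ = -18 + 2Q = 0 gives Q = 9. min AVC = 89 - 18·9 + 9^2 = 8.
For P < $8 the firm produces nothing.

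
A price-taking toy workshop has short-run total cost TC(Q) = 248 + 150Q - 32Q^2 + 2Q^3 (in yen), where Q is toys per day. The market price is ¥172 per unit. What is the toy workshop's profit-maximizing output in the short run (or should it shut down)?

From TC, MC = TC'(Q) = 150 - 64Q + 6Q^2 and AVC = VC/Q = 150 - 32Q + 2Q^2.
The AVC parabola has its vertex at Q = 32/4 = 8, where AVC = 150 - 32·8 + 2·8^2 = ¥22.
Because ¥172 ≥ ¥22, revenue can cover variable cost; the firm operates.
Set P = MC: 172 = 150 - 64Q + 6Q^2 → -22 - 64Q + 6Q^2 = 0. The roots are Q = -1/3 and Q = 11; the profit-maximizing output is on the rising part of MC, so Q* = 11.
Check: AVC at Q = 11 is ¥40 ≤ P, so revenue covers variable cost.
Profit = P·Q − TC = 172·11 − 688 = ¥1204.

Produce at Q = 11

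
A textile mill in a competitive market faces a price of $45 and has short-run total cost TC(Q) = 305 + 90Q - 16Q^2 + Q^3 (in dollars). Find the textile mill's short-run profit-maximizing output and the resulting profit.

AVC = 90 - 16Q + Q^2 has its minimum $26 at Q = 8; price $45 clears that bar, so the firm operates.
With MC = 90 - 32Q + 3Q^2, P = MC on the upward-sloping part at Q* = 9.
TR = 45·9 = 405. TC = 305 + 243 = 548. Profit = 405 − 548 = -$143.
By producing, the firm covers all variable cost plus $162 of fixed cost; shutting down would lose the full $305.

Profit = -$143 at Q = 9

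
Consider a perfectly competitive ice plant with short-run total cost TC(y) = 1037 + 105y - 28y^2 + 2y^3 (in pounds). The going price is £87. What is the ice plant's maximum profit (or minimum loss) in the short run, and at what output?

Profit = -£389 at y = 9

AVC = 105 - 28y + 2y^2 has its minimum £7 at y = 7; price £87 clears that bar, so the firm operates.
With MC = 105 - 56y + 6y^2, P = MC on the upward-sloping part at y* = 9.
TR = 87·9 = 783. TC = 1037 + 135 = 1172. Profit = 783 − 1172 = -£389.
By producing, the firm covers all variable cost plus £648 of fixed cost; shutting down would lose the full £1037.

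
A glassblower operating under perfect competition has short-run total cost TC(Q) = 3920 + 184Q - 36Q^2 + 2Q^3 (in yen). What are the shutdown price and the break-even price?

Shutdown price = ¥22; break-even price = ¥352

Shutdown price = min AVC. AVC = 184 - 36Q + 2Q^2, with vertex at Q = 9 and minimum ¥22.
ATC = 3920/Q + 184 - 36Q + 2Q^2. Setting dATC/dQ = −3920/Q^2 − 36 + 4Q = 0 gives Q = 14 (since 4·14^3 − 36·14^2 = 3920).
min ATC = 3920/14 + 184 − 36·14 + 2·14^2 = ¥352. That is the break-even price.
Between these two prices the firm operates at a loss; above ¥352 it earns a profit.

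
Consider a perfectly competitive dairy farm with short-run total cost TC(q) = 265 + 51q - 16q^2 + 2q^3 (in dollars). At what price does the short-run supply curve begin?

$19 per unit

Short-run supply begins at min AVC. From VC = 51q - 16q^2 + 2q^3, AVC = 51 - 16q + 2q^2.
At the minimum of AVC, MC = AVC. MC = 51 - 32q + 6q^2; setting MC = AVC gives 4q^2 - 16q = 0, so q = 4. min AVC = 19.
So the shutdown price is $19.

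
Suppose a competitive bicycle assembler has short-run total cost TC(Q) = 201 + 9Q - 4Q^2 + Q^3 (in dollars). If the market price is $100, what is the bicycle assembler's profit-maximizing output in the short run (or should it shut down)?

Variable cost is VC = 9Q - 4Q^2 + Q^3, so AVC = VC/Q = 9 - 4Q + Q^2 and MC = dTC/dQ = 9 - 8Q + 3Q^2.
AVC is minimized where dAVC/dQ = -4 + 2Q = 0, at Q = 2; min AVC = 9 - 4·2 + 2^2 = $5.
Since P = $100 ≥ min AVC = $5, price covers variable cost and the firm should produce.
Set P = MC: 100 = 9 - 8Q + 3Q^2 → -91 - 8Q + 3Q^2 = 0. The roots are Q = -13/3 and Q = 7; the profit-maximizing output is on the rising part of MC, so Q* = 7.
Check: AVC at Q = 7 is $30 ≤ P, so revenue covers variable cost.
Profit = P·Q − TC = 100·7 − 411 = $289.

Produce at Q = 7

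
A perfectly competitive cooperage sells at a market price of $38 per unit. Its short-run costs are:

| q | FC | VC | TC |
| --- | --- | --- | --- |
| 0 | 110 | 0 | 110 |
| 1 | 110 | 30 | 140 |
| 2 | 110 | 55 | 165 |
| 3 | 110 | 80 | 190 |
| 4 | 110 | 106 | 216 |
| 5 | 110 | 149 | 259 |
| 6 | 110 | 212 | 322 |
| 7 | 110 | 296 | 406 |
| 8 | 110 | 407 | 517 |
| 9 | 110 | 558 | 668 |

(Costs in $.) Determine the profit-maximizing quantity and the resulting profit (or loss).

Compute π = P·q − TC at each output: q=0: -110; q=1: -102; q=2: -89; q=3: -76; q=4: -64; q=5: -69; q=6: -94; q=7: -140; q=8: -213; q=9: -326.
Profit is maximized at q = 4. AVC there is 106/4 = $26.50 ≤ P, so producing beats shutting down (which would give -$110).

q = 4; profit = -$64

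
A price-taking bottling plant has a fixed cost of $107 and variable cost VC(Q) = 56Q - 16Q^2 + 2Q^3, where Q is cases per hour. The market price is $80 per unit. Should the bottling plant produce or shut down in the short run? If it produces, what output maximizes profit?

From TC, MC = TC'(Q) = 56 - 32Q + 6Q^2 and AVC = VC/Q = 56 - 16Q + 2Q^2.
The AVC parabola has its vertex at Q = 16/4 = 4, where AVC = 56 - 16·4 + 2·4^2 = $24.
P = $80 exceeds min AVC = $24, so the firm stays open.
P = MC gives -24 - 32Q + 6Q^2 = 0, with roots -2/3 and 6. Take the larger (rising MC): Q* = 6.
Check: AVC at Q = 6 is $32 ≤ P, so revenue covers variable cost.
Profit = P·Q − TC = 80·6 − 299 = $181.

Produce at Q = 6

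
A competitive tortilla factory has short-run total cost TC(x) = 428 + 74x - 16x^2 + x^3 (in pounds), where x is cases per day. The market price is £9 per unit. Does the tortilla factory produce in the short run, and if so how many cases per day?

Strip out fixed cost: VC = 74x - 16x^2 + x^3. Then AVC = 74 - 16x + x^2 and MC = 74 - 32x + 3x^2.
AVC is minimized where dAVC/dx = -16 + 2x = 0, at x = 8; min AVC = 74 - 16·8 + 8^2 = £10.
With P < min AVC (£9 < £10), every unit sold adds to the loss.
Shutting down limits the loss to fixed cost, £428.

Shut down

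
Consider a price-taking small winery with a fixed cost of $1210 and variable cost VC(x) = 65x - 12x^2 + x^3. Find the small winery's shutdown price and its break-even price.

Shutdown price = min AVC. AVC = 65 - 12x + x^2, with vertex at x = 6 and minimum $29.
ATC = 1210/x + 65 - 12x + x^2. Setting dATC/dx = −1210/x^2 − 12 + 2x = 0 gives x = 11 (since 2·11^3 − 12·11^2 = 1210).
min ATC = 1210/11 + 65 − 12·11 + 11^2 = $164. That is the break-even price.
Between these two prices the firm operates at a loss; above $164 it earns a profit.

Shutdown price = $29; break-even price = $164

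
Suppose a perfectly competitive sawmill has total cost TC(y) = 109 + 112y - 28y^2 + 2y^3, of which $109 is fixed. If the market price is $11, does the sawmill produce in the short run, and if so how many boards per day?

Shut down

From TC, MC = TC'(y) = 112 - 56y + 6y^2 and AVC = VC/y = 112 - 28y + 2y^2.
AVC hits its minimum where MC = AVC, at y = 7, giving min AVC = 112 - 28·7 + 2·7^2 = $14.
P = $11 lies below min AVC = $14; no output level covers variable cost.
Shutting down limits the loss to fixed cost, $109.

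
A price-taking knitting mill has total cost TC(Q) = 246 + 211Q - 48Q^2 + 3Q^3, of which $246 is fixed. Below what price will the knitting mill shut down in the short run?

$19 per unit

Short-run supply begins at min AVC. From VC = 211Q - 48Q^2 + 3Q^3, AVC = 211 - 48Q + 3Q^2.
dAVC/dQ = -48 + 6Q = 0 gives Q = 8. min AVC = 211 - 48·8 + 3·8^2 = 19.
For P < $19 the firm produces nothing.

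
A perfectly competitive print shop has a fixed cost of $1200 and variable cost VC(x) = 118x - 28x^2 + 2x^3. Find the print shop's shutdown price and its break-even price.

Shutdown price = $20; break-even price = $158

AVC = 118 - 28x + 2x^2; minimized at x = 7, giving min AVC = $20. That is the shutdown price.
ATC = 1200/x + 118 - 28x + 2x^2. Setting dATC/dx = −1200/x^2 − 28 + 4x = 0 gives x = 10 (since 4·10^3 − 28·10^2 = 1200).
min ATC = 1200/10 + 118 − 28·10 + 2·10^2 = $158. That is the break-even price.
For $20 ≤ P < $158 the firm produces at a loss; below $20 it shuts down.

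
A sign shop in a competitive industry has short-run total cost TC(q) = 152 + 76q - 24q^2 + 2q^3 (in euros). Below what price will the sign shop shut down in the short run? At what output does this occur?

The shutdown price is the minimum of AVC. VC = 76q - 24q^2 + 2q^3, so AVC = 76 - 24q + 2q^2.
dAVC/dq = -24 + 4q = 0 gives q = 6. min AVC = 76 - 24·6 + 2·6^2 = 4.
The firm shuts down for any P below €4.

€4 per unit, at q = 6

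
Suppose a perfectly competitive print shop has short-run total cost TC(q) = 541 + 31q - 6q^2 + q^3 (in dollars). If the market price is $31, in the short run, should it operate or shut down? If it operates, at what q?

Produce at q = 4

Variable cost is VC = 31q - 6q^2 + q^3, so AVC = VC/q = 31 - 6q + q^2 and MC = dTC/dq = 31 - 12q + 3q^2.
AVC hits its minimum where MC = AVC, at q = 3, giving min AVC = 31 - 6·3 + 3^2 = $22.
Because $31 ≥ $22, revenue can cover variable cost; the firm operates.
Solving P = MC: -12q + 3q^2 = 0 ⇒ q = 0 or 4. On the upward-sloping branch, q* = 4.
Check: AVC at q = 4 is $23 ≤ P, so revenue covers variable cost.
Profit = P·q − TC = 31·4 − 633 = -$509, a loss, but smaller than the $541 fixed cost the firm would lose by shutting down.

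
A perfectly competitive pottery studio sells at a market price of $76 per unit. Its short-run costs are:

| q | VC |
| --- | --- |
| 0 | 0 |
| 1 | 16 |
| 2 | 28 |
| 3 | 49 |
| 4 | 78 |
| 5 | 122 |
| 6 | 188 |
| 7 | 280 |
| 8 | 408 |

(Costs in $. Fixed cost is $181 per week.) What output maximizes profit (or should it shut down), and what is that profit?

q = 6; profit = $87

Profit at each row (π = 76q − TC): q=0: -181; q=1: -121; q=2: -57; q=3: -2; q=4: 45; q=5: 77; q=6: 87; q=7: 71; q=8: 19.
Profit is maximized at q = 6. AVC there is 188/6 = $31.33 ≤ P, so producing beats shutting down (which would give -$181).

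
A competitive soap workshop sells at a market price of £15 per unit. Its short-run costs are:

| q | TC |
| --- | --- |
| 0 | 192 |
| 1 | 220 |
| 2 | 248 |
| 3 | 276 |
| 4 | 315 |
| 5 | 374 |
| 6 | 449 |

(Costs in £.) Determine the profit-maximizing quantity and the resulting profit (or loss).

q = 0 (shut down); profit = -£192

Profit at each row (π = 15q − TC): q=0: -192; q=1: -205; q=2: -218; q=3: -231; q=4: -255; q=5: -299; q=6: -359.
Profit is highest at q = 0. Equivalently, the lowest AVC in the table is 28/1 ≈ £28 at q = 1, and P = £15 falls below it — price never covers variable cost, so the firm shuts down and loses only its fixed cost.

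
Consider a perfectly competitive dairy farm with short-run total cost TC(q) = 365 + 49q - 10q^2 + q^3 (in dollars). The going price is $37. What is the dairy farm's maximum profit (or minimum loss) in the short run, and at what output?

AVC = 49 - 10q + q^2; min AVC = $24 at q = 5. Since P = $37 ≥ min AVC, the firm produces.
MC = 49 - 20q + 3q^2. Setting P = MC and taking the root on the rising branch gives q* = 6.
TR = 37·6 = 222. TC = 365 + 150 = 515. Profit = 222 − 515 = -$293.
Shutting down would mean losing the fixed cost of $365, so operating at a loss of $293 is better by $72.

Profit = -$293 at q = 6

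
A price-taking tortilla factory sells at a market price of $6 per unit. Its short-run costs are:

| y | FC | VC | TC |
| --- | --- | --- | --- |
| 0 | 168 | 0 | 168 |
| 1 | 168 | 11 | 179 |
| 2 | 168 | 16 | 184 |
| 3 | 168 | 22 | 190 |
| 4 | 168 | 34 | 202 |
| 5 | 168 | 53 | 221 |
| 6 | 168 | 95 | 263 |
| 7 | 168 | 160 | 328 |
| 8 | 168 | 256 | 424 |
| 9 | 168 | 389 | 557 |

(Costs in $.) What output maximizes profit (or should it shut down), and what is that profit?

Profit at each row (π = 6y − TC): y=0: -168; y=1: -173; y=2: -172; y=3: -172; y=4: -178; y=5: -191; y=6: -227; y=7: -286; y=8: -376; y=9: -503.
Profit is highest at y = 0. Equivalently, the lowest AVC in the table is 22/3 ≈ $7.33 at y = 3, and P = $6 falls below it — price never covers variable cost, so the firm shuts down and loses only its fixed cost.

y = 0 (shut down); profit = -$168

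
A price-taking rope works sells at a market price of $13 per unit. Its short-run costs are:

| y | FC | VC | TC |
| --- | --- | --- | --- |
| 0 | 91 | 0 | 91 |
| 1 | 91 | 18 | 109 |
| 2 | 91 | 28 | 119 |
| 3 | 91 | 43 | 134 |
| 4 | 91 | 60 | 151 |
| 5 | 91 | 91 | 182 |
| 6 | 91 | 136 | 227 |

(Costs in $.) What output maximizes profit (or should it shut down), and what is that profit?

Profit at each row (π = 13y − TC): y=0: -91; y=1: -96; y=2: -93; y=3: -95; y=4: -99; y=5: -117; y=6: -149.
Profit is highest at y = 0. Equivalently, the lowest AVC in the table is 28/2 ≈ $14 at y = 2, and P = $13 falls below it — price never covers variable cost, so the firm shuts down and loses only its fixed cost.

y = 0 (shut down); profit = -$91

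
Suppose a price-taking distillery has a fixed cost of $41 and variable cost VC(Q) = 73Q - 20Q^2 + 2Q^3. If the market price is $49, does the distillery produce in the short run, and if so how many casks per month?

Strip out fixed cost: VC = 73Q - 20Q^2 + 2Q^3. Then AVC = 73 - 20Q + 2Q^2 and MC = 73 - 40Q + 6Q^2.
AVC hits its minimum where MC = AVC, at Q = 5, giving min AVC = 73 - 20·5 + 2·5^2 = $23.
P = $49 exceeds min AVC = $23, so the firm stays open.
Set P = MC: 49 = 73 - 40Q + 6Q^2 → 24 - 40Q + 6Q^2 = 0. The roots are Q = 2/3 and Q = 6; the profit-maximizing output is on the rising part of MC, so Q* = 6.
Check: AVC at Q = 6 is $25 ≤ P, so revenue covers variable cost.
Profit = P·Q − TC = 49·6 − 191 = $103.

Produce at Q = 6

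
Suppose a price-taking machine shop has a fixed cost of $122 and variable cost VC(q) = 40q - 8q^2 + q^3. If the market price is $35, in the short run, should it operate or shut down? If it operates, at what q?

Produce at q = 5

From TC, MC = TC'(q) = 40 - 16q + 3q^2 and AVC = VC/q = 40 - 8q + q^2.
AVC hits its minimum where MC = AVC, at q = 4, giving min AVC = 40 - 8·4 + 4^2 = $24.
P = $35 exceeds min AVC = $24, so the firm stays open.
Set P = MC: 35 = 40 - 16q + 3q^2 → 5 - 16q + 3q^2 = 0. The roots are q = 1/3 and q = 5; the profit-maximizing output is on the rising part of MC, so q* = 5.
Check: AVC at q = 5 is $25 ≤ P, so revenue covers variable cost.
Profit = P·q − TC = 35·5 − 247 = -$72, a loss, but smaller than the $122 fixed cost the firm would lose by shutting down.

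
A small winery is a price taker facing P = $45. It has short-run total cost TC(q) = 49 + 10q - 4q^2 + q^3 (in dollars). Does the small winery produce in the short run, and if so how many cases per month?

From TC, MC = TC'(q) = 10 - 8q + 3q^2 and AVC = VC/q = 10 - 4q + q^2.
The AVC parabola has its vertex at q = 4/2 = 2, where AVC = 10 - 4·2 + 2^2 = $6.
Since P = $45 ≥ min AVC = $6, price covers variable cost and the firm should produce.
Solving P = MC: -35 - 8q + 3q^2 = 0 ⇒ q = -7/3 or 5. On the upward-sloping branch, q* = 5.
Check: AVC at q = 5 is $15 ≤ P, so revenue covers variable cost.
Profit = P·q − TC = 45·5 − 124 = $101.

Produce at q = 5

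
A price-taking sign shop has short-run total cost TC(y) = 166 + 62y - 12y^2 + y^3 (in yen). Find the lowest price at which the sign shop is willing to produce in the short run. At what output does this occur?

Short-run supply begins at min AVC. From VC = 62y - 12y^2 + y^3, AVC = 62 - 12y + y^2.
dAVC/dy = -12 + 2y = 0 gives y = 6. min AVC = 62 - 12·6 + 6^2 = 26.
The firm shuts down for any P below ¥26.

¥26 per unit, at y = 6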